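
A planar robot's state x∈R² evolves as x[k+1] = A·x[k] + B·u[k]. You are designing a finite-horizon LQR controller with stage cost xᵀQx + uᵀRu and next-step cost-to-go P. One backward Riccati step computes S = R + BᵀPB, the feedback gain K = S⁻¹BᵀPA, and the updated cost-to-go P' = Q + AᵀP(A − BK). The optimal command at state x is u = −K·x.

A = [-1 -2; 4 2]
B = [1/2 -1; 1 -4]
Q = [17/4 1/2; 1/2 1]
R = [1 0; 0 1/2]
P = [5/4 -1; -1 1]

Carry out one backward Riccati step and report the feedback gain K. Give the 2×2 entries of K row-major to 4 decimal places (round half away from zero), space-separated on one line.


BᵀP = [-0.3750 0.5000; 2.7500 -3.0000]
S = R + BᵀPB = [1 0; 0 1/2] + [0.3125 -1.6250; -1.6250 9.2500] = [1.3125 -1.6250; -1.6250 9.7500]
BᵀPA = [2.3750 1.7500; -14.7500 -11.5000]
K = S⁻¹·BᵀPA = [-0.0800 -0.1600; -1.5262 -1.2062]
A−BK = [-2.4862 -3.1262; -2.0246 -2.6646]
AᵀP(A−BK) = [2.9292 3.0892; 3.0892 3.4092]
P' = Q + AᵀP(A−BK) = [7.1792 3.5892; 3.5892 4.4092]
tr(P') = 11.5885

-0.0800 -0.1600 -1.5262 -1.2062


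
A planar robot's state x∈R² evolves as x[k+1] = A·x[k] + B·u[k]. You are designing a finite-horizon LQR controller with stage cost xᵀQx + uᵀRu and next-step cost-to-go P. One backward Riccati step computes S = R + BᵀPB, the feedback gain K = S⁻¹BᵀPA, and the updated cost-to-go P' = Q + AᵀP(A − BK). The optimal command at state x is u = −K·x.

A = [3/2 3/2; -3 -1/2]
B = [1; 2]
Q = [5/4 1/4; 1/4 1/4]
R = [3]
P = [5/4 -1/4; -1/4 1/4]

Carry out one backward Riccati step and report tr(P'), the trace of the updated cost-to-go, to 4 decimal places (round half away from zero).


11.7941

BᵀP = [0.7500 0.2500]
S = R + BᵀPB = [3] + [1.2500] = [4.2500]
BᵀPA = [0.3750 1.0000]
K = S⁻¹·BᵀPA = [0.0882 0.2353]
A−BK = [1.4118 1.2647; -3.1765 -0.9706]
AᵀP(A−BK) = [7.2794 4.4118; 4.4118 3.0147]
P' = Q + AᵀP(A−BK) = [8.5294 4.6618; 4.6618 3.2647]
tr(P') = 11.7941


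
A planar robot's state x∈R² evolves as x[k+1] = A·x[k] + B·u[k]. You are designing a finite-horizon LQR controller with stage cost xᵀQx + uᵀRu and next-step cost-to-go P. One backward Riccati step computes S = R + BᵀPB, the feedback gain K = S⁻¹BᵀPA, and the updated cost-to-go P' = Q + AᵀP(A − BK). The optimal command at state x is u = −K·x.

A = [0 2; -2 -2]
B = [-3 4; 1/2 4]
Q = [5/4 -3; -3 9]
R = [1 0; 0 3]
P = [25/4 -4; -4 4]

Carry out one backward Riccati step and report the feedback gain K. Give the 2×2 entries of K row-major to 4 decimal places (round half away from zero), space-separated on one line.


BᵀP = [-20.7500 14.0000; 9.0000 0.0000]
S = R + BᵀPB = [1 0; 0 3] + [69.2500 -27.0000; -27.0000 36.0000] = [70.2500 -27.0000; -27.0000 39.0000]
BᵀPA = [-28.0000 -69.5000; 0.0000 18.0000]
K = S⁻¹·BᵀPA = [-0.5431 -1.1063; -0.3760 -0.3044]
A−BK = [-0.1253 -0.1015; -0.2245 -0.2294]
AᵀP(A−BK) = [0.7937 1.0235; 1.0235 1.5905]
P' = Q + AᵀP(A−BK) = [2.0437 -1.9765; -1.9765 10.5905]
tr(P') = 12.6342

-0.5431 -1.1063 -0.3760 -0.3044


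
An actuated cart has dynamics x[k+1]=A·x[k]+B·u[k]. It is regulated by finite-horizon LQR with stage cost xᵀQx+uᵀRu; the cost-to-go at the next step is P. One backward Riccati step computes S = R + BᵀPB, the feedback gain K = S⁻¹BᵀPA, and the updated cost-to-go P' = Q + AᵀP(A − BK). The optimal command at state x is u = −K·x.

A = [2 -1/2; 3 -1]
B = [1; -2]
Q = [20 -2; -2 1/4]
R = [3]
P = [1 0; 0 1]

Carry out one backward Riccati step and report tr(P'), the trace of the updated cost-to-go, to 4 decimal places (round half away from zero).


BᵀP = [1.0000 -2.0000]
S = R + BᵀPB = [3] + [5.0000] = [8.0000]
BᵀPA = [-4.0000 1.5000]
K = S⁻¹·BᵀPA = [-0.5000 0.1875]
A−BK = [2.5000 -0.6875; 2.0000 -0.6250]
AᵀP(A−BK) = [11.0000 -3.2500; -3.2500 0.9688]
P' = Q + AᵀP(A−BK) = [31.0000 -5.2500; -5.2500 1.2188]
tr(P') = 32.2188

32.2188


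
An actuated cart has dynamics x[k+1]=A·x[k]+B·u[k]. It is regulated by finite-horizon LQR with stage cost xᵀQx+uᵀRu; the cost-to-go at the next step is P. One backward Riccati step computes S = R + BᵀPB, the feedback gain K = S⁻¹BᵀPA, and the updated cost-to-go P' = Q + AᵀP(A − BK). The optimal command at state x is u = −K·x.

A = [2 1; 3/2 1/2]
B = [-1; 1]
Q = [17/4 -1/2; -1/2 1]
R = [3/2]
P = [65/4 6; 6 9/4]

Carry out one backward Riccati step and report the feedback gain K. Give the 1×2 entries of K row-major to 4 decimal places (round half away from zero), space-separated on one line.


BᵀP = [-10.2500 -3.7500]
S = R + BᵀPB = [3/2] + [6.5000] = [8.0000]
BᵀPA = [-26.1250 -12.1250]
K = S⁻¹·BᵀPA = [-3.2656 -1.5156]
A−BK = [-1.2656 -0.5156; 4.7656 2.0156]
AᵀP(A−BK) = [20.7480 9.5918; 9.5918 4.4355]
P' = Q + AᵀP(A−BK) = [24.9980 9.0918; 9.0918 5.4355]
tr(P') = 30.4336

-3.2656 -1.5156


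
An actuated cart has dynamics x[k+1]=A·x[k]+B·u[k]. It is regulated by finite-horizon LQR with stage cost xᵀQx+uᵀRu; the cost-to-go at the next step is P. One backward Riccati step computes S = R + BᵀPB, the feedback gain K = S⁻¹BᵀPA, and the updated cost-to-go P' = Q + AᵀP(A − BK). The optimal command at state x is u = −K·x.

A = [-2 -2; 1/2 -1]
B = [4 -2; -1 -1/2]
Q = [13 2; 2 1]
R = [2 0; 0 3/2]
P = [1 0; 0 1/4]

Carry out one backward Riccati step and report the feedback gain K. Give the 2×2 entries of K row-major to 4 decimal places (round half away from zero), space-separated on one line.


-0.3592 -0.2690 0.1994 0.3608

BᵀP = [4.0000 -0.2500; -2.0000 -0.1250]
S = R + BᵀPB = [2 0; 0 3/2] + [16.2500 -7.8750; -7.8750 4.0625] = [18.2500 -7.8750; -7.8750 5.5625]
BᵀPA = [-8.1250 -7.7500; 3.9375 4.1250]
K = S⁻¹·BᵀPA = [-0.3592 -0.2690; 0.1994 0.3608]
A−BK = [-0.1646 -0.2025; 0.2405 -1.0886]
AᵀP(A−BK) = [0.3592 0.2690; 0.2690 0.6772]
P' = Q + AᵀP(A−BK) = [13.3592 2.2690; 2.2690 1.6772]
tr(P') = 15.0364


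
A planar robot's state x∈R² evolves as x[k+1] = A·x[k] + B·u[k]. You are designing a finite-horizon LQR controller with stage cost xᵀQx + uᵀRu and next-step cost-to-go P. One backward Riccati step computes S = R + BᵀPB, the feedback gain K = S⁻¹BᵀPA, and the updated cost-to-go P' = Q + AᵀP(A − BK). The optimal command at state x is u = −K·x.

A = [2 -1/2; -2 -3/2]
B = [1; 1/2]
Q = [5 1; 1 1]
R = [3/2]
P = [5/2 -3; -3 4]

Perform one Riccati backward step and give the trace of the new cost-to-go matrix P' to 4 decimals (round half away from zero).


BᵀP = [1.0000 -1.0000]
S = R + BᵀPB = [3/2] + [0.5000] = [2.0000]
BᵀPA = [4.0000 1.0000]
K = S⁻¹·BᵀPA = [2.0000 0.5000]
A−BK = [0.0000 -1.0000; -3.0000 -1.7500]
AᵀP(A−BK) = [42.0000 13.5000; 13.5000 4.6250]
P' = Q + AᵀP(A−BK) = [47.0000 14.5000; 14.5000 5.6250]
tr(P') = 52.6250

52.6250


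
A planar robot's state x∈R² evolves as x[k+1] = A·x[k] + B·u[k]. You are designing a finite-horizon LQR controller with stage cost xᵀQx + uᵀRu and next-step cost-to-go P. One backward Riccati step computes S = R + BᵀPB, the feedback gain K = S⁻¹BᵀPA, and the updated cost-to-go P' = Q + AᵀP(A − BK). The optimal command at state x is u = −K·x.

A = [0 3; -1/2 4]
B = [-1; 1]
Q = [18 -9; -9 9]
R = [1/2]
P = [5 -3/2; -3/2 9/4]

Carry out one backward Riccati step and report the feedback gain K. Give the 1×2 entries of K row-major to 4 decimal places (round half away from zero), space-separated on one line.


-0.1744 -0.4186

BᵀP = [-6.5000 3.7500]
S = R + BᵀPB = [1/2] + [10.2500] = [10.7500]
BᵀPA = [-1.8750 -4.5000]
K = S⁻¹·BᵀPA = [-0.1744 -0.4186]
A−BK = [-0.1744 2.5814; -0.3256 4.4186]
AᵀP(A−BK) = [0.2355 -3.0349; -3.0349 43.1163]
P' = Q + AᵀP(A−BK) = [18.2355 -12.0349; -12.0349 52.1163]
tr(P') = 70.3517


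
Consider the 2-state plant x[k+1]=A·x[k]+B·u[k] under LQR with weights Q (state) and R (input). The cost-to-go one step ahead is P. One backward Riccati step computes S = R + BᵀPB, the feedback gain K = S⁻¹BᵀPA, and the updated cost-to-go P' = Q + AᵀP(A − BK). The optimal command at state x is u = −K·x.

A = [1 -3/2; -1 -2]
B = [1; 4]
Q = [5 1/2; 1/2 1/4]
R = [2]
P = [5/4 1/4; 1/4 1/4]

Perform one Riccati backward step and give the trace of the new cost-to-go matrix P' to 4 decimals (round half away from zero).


7.7230

BᵀP = [2.2500 1.2500]
S = R + BᵀPB = [2] + [7.2500] = [9.2500]
BᵀPA = [1.0000 -5.8750]
K = S⁻¹·BᵀPA = [0.1081 -0.6351]
A−BK = [0.8919 -0.8649; -1.4324 0.5405]
AᵀP(A−BK) = [0.8919 -0.8649; -0.8649 1.5811]
P' = Q + AᵀP(A−BK) = [5.8919 -0.3649; -0.3649 1.8311]
tr(P') = 7.7230


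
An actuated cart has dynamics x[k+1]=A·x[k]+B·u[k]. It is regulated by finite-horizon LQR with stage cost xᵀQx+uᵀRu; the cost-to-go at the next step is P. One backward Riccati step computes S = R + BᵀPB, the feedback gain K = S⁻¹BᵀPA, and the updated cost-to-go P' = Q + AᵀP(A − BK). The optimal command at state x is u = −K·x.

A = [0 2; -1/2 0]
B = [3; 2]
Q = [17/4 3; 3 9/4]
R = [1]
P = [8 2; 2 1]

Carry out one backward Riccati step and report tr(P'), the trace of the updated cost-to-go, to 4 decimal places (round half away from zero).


7.5421

BᵀP = [28.0000 8.0000]
S = R + BᵀPB = [1] + [100.0000] = [101.0000]
BᵀPA = [-4.0000 56.0000]
K = S⁻¹·BᵀPA = [-0.0396 0.5545]
A−BK = [0.1188 0.3366; -0.4208 -1.1089]
AᵀP(A−BK) = [0.0916 0.2178; 0.2178 0.9505]
P' = Q + AᵀP(A−BK) = [4.3416 3.2178; 3.2178 3.2005]
tr(P') = 7.5421


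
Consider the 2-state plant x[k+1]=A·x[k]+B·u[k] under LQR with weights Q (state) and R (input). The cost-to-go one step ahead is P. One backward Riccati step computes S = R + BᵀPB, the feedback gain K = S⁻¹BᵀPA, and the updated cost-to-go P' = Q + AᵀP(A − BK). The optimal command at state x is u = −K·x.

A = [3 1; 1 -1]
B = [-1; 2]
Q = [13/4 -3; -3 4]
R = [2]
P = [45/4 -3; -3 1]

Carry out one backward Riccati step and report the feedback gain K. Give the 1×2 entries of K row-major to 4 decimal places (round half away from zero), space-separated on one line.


-1.5983 -0.7607

BᵀP = [-17.2500 5.0000]
S = R + BᵀPB = [2] + [27.2500] = [29.2500]
BᵀPA = [-46.7500 -22.2500]
K = S⁻¹·BᵀPA = [-1.5983 -0.7607]
A−BK = [1.4017 0.2393; 4.1966 0.5214]
AᵀP(A−BK) = [9.5299 3.1880; 3.1880 1.3248]
P' = Q + AᵀP(A−BK) = [12.7799 0.1880; 0.1880 5.3248]
tr(P') = 18.1047


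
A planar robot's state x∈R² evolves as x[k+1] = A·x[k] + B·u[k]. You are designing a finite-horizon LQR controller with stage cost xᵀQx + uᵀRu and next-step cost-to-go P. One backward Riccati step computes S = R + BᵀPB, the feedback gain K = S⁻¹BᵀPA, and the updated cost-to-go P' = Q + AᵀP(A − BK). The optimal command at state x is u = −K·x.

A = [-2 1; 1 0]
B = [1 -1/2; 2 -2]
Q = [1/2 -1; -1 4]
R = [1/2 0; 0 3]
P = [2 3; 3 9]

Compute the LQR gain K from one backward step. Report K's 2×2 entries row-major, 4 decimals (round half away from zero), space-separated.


-0.1403 0.2311 -0.2627 0.0798

BᵀP = [8.0000 21.0000; -7.0000 -19.5000]
S = R + BᵀPB = [1/2 0; 0 3] + [50.0000 -46.0000; -46.0000 42.5000] = [50.5000 -46.0000; -46.0000 45.5000]
BᵀPA = [5.0000 8.0000; -5.5000 -7.0000]
K = S⁻¹·BᵀPA = [-0.1403 0.2311; -0.2627 0.0798]
A−BK = [-1.9911 0.8088; 0.7552 -0.3026]
AᵀP(A−BK) = [4.2565 -1.7166; -1.7166 0.7098]
P' = Q + AᵀP(A−BK) = [4.7565 -2.7166; -2.7166 4.7098]
tr(P') = 9.4663


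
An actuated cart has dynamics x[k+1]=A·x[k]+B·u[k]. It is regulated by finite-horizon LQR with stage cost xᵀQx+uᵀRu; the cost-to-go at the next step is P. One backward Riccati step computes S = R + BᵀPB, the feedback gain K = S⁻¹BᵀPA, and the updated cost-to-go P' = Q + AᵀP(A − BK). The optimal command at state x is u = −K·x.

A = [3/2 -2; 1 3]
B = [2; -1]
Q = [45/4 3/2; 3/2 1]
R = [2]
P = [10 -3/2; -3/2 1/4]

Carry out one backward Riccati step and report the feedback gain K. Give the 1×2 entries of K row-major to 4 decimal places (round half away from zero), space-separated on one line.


BᵀP = [21.5000 -3.2500]
S = R + BᵀPB = [2] + [46.2500] = [48.2500]
BᵀPA = [29.0000 -52.7500]
K = S⁻¹·BᵀPA = [0.6010 -1.0933]
A−BK = [0.2979 0.1865; 1.6010 1.9067]
AᵀP(A−BK) = [0.8199 -1.2953; -1.2953 2.5803]
P' = Q + AᵀP(A−BK) = [12.0699 0.2047; 0.2047 3.5803]
tr(P') = 15.6503

0.6010 -1.0933


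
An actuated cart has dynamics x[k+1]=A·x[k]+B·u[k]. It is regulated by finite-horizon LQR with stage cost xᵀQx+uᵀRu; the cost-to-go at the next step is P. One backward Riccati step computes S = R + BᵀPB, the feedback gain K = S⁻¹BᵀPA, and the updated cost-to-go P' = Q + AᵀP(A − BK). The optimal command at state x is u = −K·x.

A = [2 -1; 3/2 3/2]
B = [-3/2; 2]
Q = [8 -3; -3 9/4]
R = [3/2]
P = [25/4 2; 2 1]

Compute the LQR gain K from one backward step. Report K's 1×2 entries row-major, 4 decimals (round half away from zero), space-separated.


-1.6198 0.5124

BᵀP = [-5.3750 -1.0000]
S = R + BᵀPB = [3/2] + [6.0625] = [7.5625]
BᵀPA = [-12.2500 3.8750]
K = S⁻¹·BᵀPA = [-1.6198 0.5124]
A−BK = [-0.4298 -0.2314; 4.7397 0.4752]
AᵀP(A−BK) = [19.4070 -0.9731; -0.9731 0.5145]
P' = Q + AᵀP(A−BK) = [27.4070 -3.9731; -3.9731 2.7645]
tr(P') = 30.1715


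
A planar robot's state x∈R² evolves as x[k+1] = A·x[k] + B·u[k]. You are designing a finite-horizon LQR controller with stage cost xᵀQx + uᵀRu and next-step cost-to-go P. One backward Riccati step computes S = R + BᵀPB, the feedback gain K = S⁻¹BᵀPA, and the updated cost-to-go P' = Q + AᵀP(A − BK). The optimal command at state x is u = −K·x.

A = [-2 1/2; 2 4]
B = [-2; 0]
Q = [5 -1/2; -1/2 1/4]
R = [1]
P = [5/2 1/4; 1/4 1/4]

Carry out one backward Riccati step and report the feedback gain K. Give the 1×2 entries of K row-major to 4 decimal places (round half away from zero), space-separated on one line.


BᵀP = [-5.0000 -0.5000]
S = R + BᵀPB = [1] + [10.0000] = [11.0000]
BᵀPA = [9.0000 -4.5000]
K = S⁻¹·BᵀPA = [0.8182 -0.4091]
A−BK = [-0.3636 -0.3182; 2.0000 4.0000]
AᵀP(A−BK) = [1.6364 1.4318; 1.4318 3.7841]
P' = Q + AᵀP(A−BK) = [6.6364 0.9318; 0.9318 4.0341]
tr(P') = 10.6705

0.8182 -0.4091


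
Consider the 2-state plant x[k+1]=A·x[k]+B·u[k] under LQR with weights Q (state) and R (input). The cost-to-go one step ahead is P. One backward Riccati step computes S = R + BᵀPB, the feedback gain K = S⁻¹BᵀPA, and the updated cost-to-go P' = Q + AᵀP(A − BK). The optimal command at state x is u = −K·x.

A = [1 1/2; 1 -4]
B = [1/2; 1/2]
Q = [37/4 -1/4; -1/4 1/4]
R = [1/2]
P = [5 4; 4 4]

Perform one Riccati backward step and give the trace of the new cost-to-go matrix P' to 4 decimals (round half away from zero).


BᵀP = [4.5000 4.0000]
S = R + BᵀPB = [1/2] + [4.2500] = [4.7500]
BᵀPA = [8.5000 -13.7500]
K = S⁻¹·BᵀPA = [1.7895 -2.8947]
A−BK = [0.1053 1.9474; 0.1053 -2.5526]
AᵀP(A−BK) = [1.7895 -2.8947; -2.8947 9.4474]
P' = Q + AᵀP(A−BK) = [11.0395 -3.1447; -3.1447 9.6974]
tr(P') = 20.7368

20.7368


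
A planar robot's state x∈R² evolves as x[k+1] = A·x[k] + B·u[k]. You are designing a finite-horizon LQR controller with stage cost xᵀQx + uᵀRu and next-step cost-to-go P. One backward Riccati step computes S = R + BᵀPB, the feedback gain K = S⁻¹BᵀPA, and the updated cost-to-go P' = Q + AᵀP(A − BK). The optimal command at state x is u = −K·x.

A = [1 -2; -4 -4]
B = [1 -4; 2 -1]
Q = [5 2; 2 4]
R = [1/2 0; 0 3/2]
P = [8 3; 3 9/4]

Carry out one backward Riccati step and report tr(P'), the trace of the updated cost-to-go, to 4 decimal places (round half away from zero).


13.9264

BᵀP = [14.0000 7.5000; -35.0000 -14.2500]
S = R + BᵀPB = [1/2 0; 0 3/2] + [29.0000 -63.5000; -63.5000 154.2500] = [29.5000 -63.5000; -63.5000 155.7500]
BᵀPA = [-16.0000 -58.0000; 22.0000 127.0000]
K = S⁻¹·BᵀPA = [-1.9471 -1.7230; -0.6526 0.1129]
A−BK = [0.3367 0.1747; -0.7584 -0.4410]
AᵀP(A−BK) = [3.2034 1.9471; 1.9471 1.7230]
P' = Q + AᵀP(A−BK) = [8.2034 3.9471; 3.9471 5.7230]
tr(P') = 13.9264


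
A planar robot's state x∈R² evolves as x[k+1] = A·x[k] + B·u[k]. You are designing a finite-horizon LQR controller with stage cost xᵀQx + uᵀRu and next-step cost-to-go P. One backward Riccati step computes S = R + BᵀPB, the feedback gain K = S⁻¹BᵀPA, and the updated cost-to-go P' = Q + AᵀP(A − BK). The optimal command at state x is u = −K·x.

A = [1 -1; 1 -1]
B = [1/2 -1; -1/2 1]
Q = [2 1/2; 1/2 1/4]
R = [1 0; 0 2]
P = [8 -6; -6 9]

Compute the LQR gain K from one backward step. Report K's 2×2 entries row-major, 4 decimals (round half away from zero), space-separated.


BᵀP = [7.0000 -7.5000; -14.0000 15.0000]
S = R + BᵀPB = [1 0; 0 2] + [7.2500 -14.5000; -14.5000 29.0000] = [8.2500 -14.5000; -14.5000 31.0000]
BᵀPA = [-0.5000 0.5000; 1.0000 -1.0000]
K = S⁻¹·BᵀPA = [-0.0220 0.0220; 0.0220 -0.0220]
A−BK = [1.0330 -1.0330; 0.9670 -0.9670]
AᵀP(A−BK) = [4.9670 -4.9670; -4.9670 4.9670]
P' = Q + AᵀP(A−BK) = [6.9670 -4.4670; -4.4670 5.2170]
tr(P') = 12.1841

-0.0220 0.0220 0.0220 -0.0220


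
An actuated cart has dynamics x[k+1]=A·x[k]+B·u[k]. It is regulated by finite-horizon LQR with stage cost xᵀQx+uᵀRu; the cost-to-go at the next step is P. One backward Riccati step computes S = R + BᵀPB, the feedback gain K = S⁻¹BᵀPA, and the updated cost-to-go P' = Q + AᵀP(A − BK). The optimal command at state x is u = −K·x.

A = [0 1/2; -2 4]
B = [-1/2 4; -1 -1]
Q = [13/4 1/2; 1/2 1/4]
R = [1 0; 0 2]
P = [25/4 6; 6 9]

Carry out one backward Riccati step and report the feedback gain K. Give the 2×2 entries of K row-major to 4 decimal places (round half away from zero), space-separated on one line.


1.5350 -3.1780 0.1208 -0.1327

BᵀP = [-9.1250 -12.0000; 19.0000 15.0000]
S = R + BᵀPB = [1 0; 0 2] + [16.5625 -24.5000; -24.5000 61.0000] = [17.5625 -24.5000; -24.5000 63.0000]
BᵀPA = [24.0000 -52.5625; -30.0000 69.5000]
K = S⁻¹·BᵀPA = [1.5350 -3.1780; 0.1208 -0.1327]
A−BK = [0.2845 -0.5581; -0.3442 0.6892]
AᵀP(A−BK) = [2.7826 -5.7089; -5.7089 11.7413]
P' = Q + AᵀP(A−BK) = [6.0326 -5.2089; -5.2089 11.9913]
tr(P') = 18.0239


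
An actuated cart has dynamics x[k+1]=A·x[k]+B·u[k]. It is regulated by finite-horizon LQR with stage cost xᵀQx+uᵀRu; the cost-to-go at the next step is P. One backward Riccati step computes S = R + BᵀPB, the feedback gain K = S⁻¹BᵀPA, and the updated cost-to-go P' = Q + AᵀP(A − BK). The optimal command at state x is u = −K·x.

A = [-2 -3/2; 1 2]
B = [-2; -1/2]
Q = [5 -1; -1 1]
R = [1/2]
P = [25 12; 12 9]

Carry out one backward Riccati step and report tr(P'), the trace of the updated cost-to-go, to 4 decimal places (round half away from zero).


BᵀP = [-56.0000 -28.5000]
S = R + BᵀPB = [1/2] + [126.2500] = [126.7500]
BᵀPA = [83.5000 27.0000]
K = S⁻¹·BᵀPA = [0.6588 0.2130]
A−BK = [-0.6824 -1.0740; 1.3294 2.1065]
AᵀP(A−BK) = [5.9921 9.2130; 9.2130 14.4985]
P' = Q + AᵀP(A−BK) = [10.9921 8.2130; 8.2130 15.4985]
tr(P') = 26.4906

26.4906


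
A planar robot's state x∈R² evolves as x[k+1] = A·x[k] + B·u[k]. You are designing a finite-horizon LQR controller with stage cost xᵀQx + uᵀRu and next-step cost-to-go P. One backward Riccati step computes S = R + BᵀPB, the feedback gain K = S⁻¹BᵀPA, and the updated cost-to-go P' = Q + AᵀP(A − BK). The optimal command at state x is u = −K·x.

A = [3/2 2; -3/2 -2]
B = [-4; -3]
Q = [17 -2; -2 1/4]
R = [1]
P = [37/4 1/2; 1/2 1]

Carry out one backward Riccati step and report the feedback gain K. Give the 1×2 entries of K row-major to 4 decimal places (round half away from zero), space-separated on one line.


BᵀP = [-38.5000 -5.0000]
S = R + BᵀPB = [1] + [169.0000] = [170.0000]
BᵀPA = [-50.2500 -67.0000]
K = S⁻¹·BᵀPA = [-0.2956 -0.3941]
A−BK = [0.3176 0.4235; -2.3868 -3.1824]
AᵀP(A−BK) = [5.9592 7.9456; 7.9456 10.5941]
P' = Q + AᵀP(A−BK) = [22.9592 5.9456; 5.9456 10.8441]
tr(P') = 33.8033

-0.2956 -0.3941


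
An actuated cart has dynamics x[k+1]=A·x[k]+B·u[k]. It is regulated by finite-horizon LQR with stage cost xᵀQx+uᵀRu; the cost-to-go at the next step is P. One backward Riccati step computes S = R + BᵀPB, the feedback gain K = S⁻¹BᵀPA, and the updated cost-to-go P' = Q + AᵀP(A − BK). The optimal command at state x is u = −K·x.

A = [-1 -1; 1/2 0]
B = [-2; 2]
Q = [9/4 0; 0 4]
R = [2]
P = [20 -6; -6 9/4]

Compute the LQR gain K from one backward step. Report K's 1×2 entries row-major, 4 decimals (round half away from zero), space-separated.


BᵀP = [-52.0000 16.5000]
S = R + BᵀPB = [2] + [137.0000] = [139.0000]
BᵀPA = [60.2500 52.0000]
K = S⁻¹·BᵀPA = [0.4335 0.3741]
A−BK = [-0.1331 -0.2518; -0.3669 -0.7482]
AᵀP(A−BK) = [0.4469 0.4604; 0.4604 0.5468]
P' = Q + AᵀP(A−BK) = [2.6969 0.4604; 0.4604 4.5468]
tr(P') = 7.2437

0.4335 0.3741


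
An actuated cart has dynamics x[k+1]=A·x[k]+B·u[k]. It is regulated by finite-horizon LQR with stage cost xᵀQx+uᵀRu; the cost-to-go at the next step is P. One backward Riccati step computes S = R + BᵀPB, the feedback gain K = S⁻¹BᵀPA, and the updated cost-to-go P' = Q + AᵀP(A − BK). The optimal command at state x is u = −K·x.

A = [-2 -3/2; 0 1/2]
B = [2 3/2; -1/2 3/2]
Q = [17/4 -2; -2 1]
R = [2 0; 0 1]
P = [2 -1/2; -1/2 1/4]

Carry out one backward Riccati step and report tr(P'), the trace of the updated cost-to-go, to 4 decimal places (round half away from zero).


BᵀP = [4.2500 -1.1250; 2.2500 -0.3750]
S = R + BᵀPB = [2 0; 0 1] + [9.0625 4.6875; 4.6875 2.8125] = [11.0625 4.6875; 4.6875 3.8125]
BᵀPA = [-8.5000 -6.9375; -4.5000 -3.5625]
K = S⁻¹·BᵀPA = [-0.5599 -0.4826; -0.4919 -0.3411]
A−BK = [-0.1423 -0.0232; 0.4578 0.7703]
AᵀP(A−BK) = [1.0271 0.8631; 0.8631 0.7494]
P' = Q + AᵀP(A−BK) = [5.2771 -1.1369; -1.1369 1.7494]
tr(P') = 7.0265

7.0265


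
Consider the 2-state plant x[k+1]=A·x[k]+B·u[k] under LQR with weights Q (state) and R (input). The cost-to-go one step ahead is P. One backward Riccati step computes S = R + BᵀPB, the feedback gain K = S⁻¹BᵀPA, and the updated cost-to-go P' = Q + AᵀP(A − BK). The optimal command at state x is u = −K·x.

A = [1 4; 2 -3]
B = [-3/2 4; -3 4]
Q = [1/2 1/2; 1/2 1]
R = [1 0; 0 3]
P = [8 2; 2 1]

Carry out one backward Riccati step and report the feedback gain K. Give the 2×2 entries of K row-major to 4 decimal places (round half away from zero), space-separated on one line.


BᵀP = [-18.0000 -6.0000; 40.0000 12.0000]
S = R + BᵀPB = [1 0; 0 3] + [45.0000 -96.0000; -96.0000 208.0000] = [46.0000 -96.0000; -96.0000 211.0000]
BᵀPA = [-30.0000 -54.0000; 64.0000 124.0000]
K = S⁻¹·BᵀPA = [-0.3796 1.0408; 0.1306 1.0612]
A−BK = [-0.0918 1.3163; 0.3388 -4.1224]
AᵀP(A−BK) = [0.2531 -0.6939; -0.6939 13.6122]
P' = Q + AᵀP(A−BK) = [0.7531 -0.1939; -0.1939 14.6122]
tr(P') = 15.3653

-0.3796 1.0408 0.1306 1.0612


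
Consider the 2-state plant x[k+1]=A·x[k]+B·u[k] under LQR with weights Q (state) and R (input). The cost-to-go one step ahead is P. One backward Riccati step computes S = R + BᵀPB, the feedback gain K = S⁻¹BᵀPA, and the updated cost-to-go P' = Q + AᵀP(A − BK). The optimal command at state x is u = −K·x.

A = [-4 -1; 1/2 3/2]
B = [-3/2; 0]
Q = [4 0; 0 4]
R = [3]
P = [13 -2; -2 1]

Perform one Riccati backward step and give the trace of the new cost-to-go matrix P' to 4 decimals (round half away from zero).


31.6628

BᵀP = [-19.5000 3.0000]
S = R + BᵀPB = [3] + [29.2500] = [32.2500]
BᵀPA = [79.5000 24.0000]
K = S⁻¹·BᵀPA = [2.4651 0.7442]
A−BK = [-0.3023 0.1163; 0.5000 1.5000]
AᵀP(A−BK) = [20.2733 6.5872; 6.5872 3.3895]
P' = Q + AᵀP(A−BK) = [24.2733 6.5872; 6.5872 7.3895]
tr(P') = 31.6628


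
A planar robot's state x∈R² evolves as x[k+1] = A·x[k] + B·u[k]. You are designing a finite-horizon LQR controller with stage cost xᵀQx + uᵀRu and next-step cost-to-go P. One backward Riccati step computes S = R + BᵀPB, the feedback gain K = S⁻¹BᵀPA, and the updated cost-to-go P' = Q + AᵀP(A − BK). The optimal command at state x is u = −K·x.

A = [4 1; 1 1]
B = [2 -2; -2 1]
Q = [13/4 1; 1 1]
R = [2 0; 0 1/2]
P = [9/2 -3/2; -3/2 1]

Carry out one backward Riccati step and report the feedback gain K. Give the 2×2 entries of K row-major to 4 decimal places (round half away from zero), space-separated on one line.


BᵀP = [12.0000 -5.0000; -10.5000 4.0000]
S = R + BᵀPB = [2 0; 0 1/2] + [34.0000 -29.0000; -29.0000 25.0000] = [36.0000 -29.0000; -29.0000 25.5000]
BᵀPA = [43.0000 7.0000; -38.0000 -6.5000]
K = S⁻¹·BᵀPA = [-0.0714 -0.1299; -1.5714 -0.4026]
A−BK = [1.0000 0.4545; 2.4286 1.1429]
AᵀP(A−BK) = [4.3571 1.7857; 1.7857 0.7922]
P' = Q + AᵀP(A−BK) = [7.6071 2.7857; 2.7857 1.7922]
tr(P') = 9.3994

-0.0714 -0.1299 -1.5714 -0.4026


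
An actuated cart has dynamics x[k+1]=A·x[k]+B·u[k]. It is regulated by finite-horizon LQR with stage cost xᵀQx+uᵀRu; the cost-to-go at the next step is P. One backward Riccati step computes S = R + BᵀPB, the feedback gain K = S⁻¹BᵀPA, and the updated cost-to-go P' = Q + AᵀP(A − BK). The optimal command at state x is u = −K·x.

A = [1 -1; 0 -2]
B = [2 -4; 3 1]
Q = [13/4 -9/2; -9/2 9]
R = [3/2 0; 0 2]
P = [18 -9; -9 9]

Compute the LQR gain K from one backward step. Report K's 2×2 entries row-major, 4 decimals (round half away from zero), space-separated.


0.0697 -0.6210 -0.2133 -0.0695

BᵀP = [9.0000 9.0000; -81.0000 45.0000]
S = R + BᵀPB = [3/2 0; 0 2] + [45.0000 -27.0000; -27.0000 369.0000] = [46.5000 -27.0000; -27.0000 371.0000]
BᵀPA = [9.0000 -27.0000; -81.0000 -9.0000]
K = S⁻¹·BᵀPA = [0.0697 -0.6210; -0.2133 -0.0695]
A−BK = [0.0075 -0.0359; 0.0041 -0.0676]
AᵀP(A−BK) = [0.0989 -0.0368; -0.0368 0.6087]
P' = Q + AᵀP(A−BK) = [3.3489 -4.5368; -4.5368 9.6087]
tr(P') = 12.9576


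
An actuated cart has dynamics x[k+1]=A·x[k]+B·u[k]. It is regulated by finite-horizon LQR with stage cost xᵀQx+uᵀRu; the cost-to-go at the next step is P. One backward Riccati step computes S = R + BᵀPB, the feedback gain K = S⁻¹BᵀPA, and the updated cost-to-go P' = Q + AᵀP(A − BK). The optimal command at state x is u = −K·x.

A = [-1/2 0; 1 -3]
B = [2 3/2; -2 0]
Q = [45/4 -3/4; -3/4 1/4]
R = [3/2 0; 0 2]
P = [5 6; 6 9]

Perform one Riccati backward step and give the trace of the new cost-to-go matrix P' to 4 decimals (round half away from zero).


BᵀP = [-2.0000 -6.0000; 7.5000 9.0000]
S = R + BᵀPB = [3/2 0; 0 2] + [8.0000 -3.0000; -3.0000 11.2500] = [9.5000 -3.0000; -3.0000 13.2500]
BᵀPA = [-5.0000 18.0000; 5.2500 -27.0000]
K = S⁻¹·BᵀPA = [-0.4321 1.3476; 0.2984 -1.7326]
A−BK = [-0.0834 -0.0963; 0.1358 -0.3048]
AᵀP(A−BK) = [0.5230 -2.1658; -2.1658 9.9626]
P' = Q + AᵀP(A−BK) = [11.7730 -2.9158; -2.9158 10.2126]
tr(P') = 21.9856

21.9856


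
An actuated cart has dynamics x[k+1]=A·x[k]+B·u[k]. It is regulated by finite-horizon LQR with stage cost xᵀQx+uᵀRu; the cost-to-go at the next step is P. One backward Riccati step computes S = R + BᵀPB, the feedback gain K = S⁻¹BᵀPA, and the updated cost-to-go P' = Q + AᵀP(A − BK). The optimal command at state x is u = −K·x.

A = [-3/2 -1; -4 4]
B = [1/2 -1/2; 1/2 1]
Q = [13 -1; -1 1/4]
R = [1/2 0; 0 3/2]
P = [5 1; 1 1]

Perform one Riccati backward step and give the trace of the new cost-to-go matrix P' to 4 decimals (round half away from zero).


BᵀP = [3.0000 1.0000; -1.5000 0.5000]
S = R + BᵀPB = [1/2 0; 0 3/2] + [2.0000 -0.5000; -0.5000 1.2500] = [2.5000 -0.5000; -0.5000 2.7500]
BᵀPA = [-8.5000 1.0000; 0.2500 3.5000]
K = S⁻¹·BᵀPA = [-3.5094 0.6792; -0.5472 1.3962]
A−BK = [-0.0189 -0.6415; -1.6981 2.2642]
AᵀP(A−BK) = [9.5566 -5.0755; -5.0755 7.4340]
P' = Q + AᵀP(A−BK) = [22.5566 -6.0755; -6.0755 7.6840]
tr(P') = 30.2406

30.2406


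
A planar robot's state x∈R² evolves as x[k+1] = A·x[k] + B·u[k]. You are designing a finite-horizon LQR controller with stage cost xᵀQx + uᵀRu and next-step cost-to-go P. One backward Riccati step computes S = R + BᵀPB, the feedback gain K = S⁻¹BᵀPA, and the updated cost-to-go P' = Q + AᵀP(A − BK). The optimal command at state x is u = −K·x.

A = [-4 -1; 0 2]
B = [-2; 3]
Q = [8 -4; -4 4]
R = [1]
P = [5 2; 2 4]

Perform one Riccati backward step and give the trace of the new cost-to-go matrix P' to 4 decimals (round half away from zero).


85.1212

BᵀP = [-4.0000 8.0000]
S = R + BᵀPB = [1] + [32.0000] = [33.0000]
BᵀPA = [16.0000 20.0000]
K = S⁻¹·BᵀPA = [0.4848 0.6061]
A−BK = [-3.0303 0.2121; -1.4545 0.1818]
AᵀP(A−BK) = [72.2424 -5.6970; -5.6970 0.8788]
P' = Q + AᵀP(A−BK) = [80.2424 -9.6970; -9.6970 4.8788]
tr(P') = 85.1212


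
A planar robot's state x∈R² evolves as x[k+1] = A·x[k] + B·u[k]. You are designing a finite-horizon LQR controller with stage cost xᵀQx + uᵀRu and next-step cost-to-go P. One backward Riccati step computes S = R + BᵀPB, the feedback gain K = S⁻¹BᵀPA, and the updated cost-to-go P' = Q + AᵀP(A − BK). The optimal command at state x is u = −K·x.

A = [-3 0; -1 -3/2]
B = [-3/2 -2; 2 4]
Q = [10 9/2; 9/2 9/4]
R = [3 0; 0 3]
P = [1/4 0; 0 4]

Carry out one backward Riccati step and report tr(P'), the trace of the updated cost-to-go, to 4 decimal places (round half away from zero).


15.8830

BᵀP = [-0.3750 8.0000; -0.5000 16.0000]
S = R + BᵀPB = [3 0; 0 3] + [16.5625 32.7500; 32.7500 65.0000] = [19.5625 32.7500; 32.7500 68.0000]
BᵀPA = [-6.8750 -12.0000; -14.5000 -24.0000]
K = S⁻¹·BᵀPA = [0.0286 -0.1164; -0.2270 -0.2969]
A−BK = [-3.4111 -0.7684; -0.1492 -0.0797]
AᵀP(A−BK) = [3.1550 0.8950; 0.8950 0.4780]
P' = Q + AᵀP(A−BK) = [13.1550 5.3950; 5.3950 2.7280]
tr(P') = 15.8830


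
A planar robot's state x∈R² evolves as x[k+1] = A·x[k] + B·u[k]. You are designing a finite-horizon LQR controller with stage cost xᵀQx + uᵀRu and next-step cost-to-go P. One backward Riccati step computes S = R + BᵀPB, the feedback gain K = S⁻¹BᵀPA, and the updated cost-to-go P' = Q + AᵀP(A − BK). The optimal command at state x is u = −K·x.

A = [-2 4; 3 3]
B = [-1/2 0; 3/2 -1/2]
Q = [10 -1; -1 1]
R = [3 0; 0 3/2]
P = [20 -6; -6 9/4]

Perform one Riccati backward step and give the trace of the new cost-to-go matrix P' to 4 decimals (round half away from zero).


84.0822

BᵀP = [-19.0000 6.3750; 3.0000 -1.1250]
S = R + BᵀPB = [3 0; 0 3/2] + [19.0625 -3.1875; -3.1875 0.5625] = [22.0625 -3.1875; -3.1875 2.0625]
BᵀPA = [57.1250 -56.8750; -9.3750 8.6250]
K = S⁻¹·BᵀPA = [2.4881 -2.5411; -0.7003 0.2546]
A−BK = [-0.7560 2.7294; -1.0822 6.9390]
AᵀP(A−BK) = [23.5544 -28.2016; -28.2016 49.5279]
P' = Q + AᵀP(A−BK) = [33.5544 -29.2016; -29.2016 50.5279]
tr(P') = 84.0822


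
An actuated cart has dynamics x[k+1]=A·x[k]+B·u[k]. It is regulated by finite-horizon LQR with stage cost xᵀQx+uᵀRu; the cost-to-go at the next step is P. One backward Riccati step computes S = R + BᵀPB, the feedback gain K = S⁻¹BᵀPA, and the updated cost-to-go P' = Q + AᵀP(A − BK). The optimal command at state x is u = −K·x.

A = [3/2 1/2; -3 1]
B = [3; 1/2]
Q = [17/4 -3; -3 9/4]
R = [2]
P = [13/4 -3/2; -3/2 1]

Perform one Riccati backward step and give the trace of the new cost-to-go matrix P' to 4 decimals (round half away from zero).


12.5324

BᵀP = [9.0000 -4.0000]
S = R + BᵀPB = [2] + [25.0000] = [27.0000]
BᵀPA = [25.5000 0.5000]
K = S⁻¹·BᵀPA = [0.9444 0.0185]
A−BK = [-1.3333 0.4444; -3.4722 0.9907]
AᵀP(A−BK) = [5.7292 -1.0347; -1.0347 0.3032]
P' = Q + AᵀP(A−BK) = [9.9792 -4.0347; -4.0347 2.5532]
tr(P') = 12.5324


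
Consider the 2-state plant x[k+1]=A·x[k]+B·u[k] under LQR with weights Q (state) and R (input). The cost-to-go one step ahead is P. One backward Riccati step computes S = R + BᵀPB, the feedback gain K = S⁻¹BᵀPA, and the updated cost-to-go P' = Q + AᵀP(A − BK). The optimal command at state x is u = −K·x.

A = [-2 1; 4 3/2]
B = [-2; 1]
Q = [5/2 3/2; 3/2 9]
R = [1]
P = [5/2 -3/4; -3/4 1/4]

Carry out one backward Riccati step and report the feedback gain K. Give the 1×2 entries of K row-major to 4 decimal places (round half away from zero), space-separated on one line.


BᵀP = [-5.7500 1.7500]
S = R + BᵀPB = [1] + [13.2500] = [14.2500]
BᵀPA = [18.5000 -3.1250]
K = S⁻¹·BᵀPA = [1.2982 -0.2193]
A−BK = [0.5965 0.5614; 2.7018 1.7193]
AᵀP(A−BK) = [1.9825 -0.1930; -0.1930 0.1272]
P' = Q + AᵀP(A−BK) = [4.4825 1.3070; 1.3070 9.1272]
tr(P') = 13.6096

1.2982 -0.2193


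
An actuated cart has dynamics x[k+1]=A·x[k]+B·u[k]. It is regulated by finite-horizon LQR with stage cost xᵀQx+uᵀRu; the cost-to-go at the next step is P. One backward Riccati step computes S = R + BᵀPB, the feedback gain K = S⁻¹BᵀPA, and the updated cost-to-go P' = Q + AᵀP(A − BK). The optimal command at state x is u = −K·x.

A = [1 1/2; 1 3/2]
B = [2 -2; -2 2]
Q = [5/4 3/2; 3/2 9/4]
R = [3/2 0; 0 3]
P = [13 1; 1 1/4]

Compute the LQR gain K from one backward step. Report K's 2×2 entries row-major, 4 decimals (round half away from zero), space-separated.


0.3696 0.2065 -0.1848 -0.1033

BᵀP = [24.0000 1.5000; -24.0000 -1.5000]
S = R + BᵀPB = [3/2 0; 0 3] + [45.0000 -45.0000; -45.0000 45.0000] = [46.5000 -45.0000; -45.0000 48.0000]
BᵀPA = [25.5000 14.2500; -25.5000 -14.2500]
K = S⁻¹·BᵀPA = [0.3696 0.2065; -0.1848 -0.1033]
A−BK = [-0.1087 -0.1196; 2.1087 2.1196]
AᵀP(A−BK) = [1.1141 0.9755; 0.9755 0.8981]
P' = Q + AᵀP(A−BK) = [2.3641 2.4755; 2.4755 3.1481]
tr(P') = 5.5122


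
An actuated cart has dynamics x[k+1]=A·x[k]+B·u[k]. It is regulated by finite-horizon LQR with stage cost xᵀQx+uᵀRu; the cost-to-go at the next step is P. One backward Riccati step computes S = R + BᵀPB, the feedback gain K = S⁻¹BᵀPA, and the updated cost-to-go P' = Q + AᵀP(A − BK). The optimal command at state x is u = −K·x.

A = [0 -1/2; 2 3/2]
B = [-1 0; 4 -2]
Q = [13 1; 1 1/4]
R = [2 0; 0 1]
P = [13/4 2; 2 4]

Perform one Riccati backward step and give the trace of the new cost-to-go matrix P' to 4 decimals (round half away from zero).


14.0902

BᵀP = [4.7500 14.0000; -4.0000 -8.0000]
S = R + BᵀPB = [2 0; 0 1] + [51.2500 -28.0000; -28.0000 16.0000] = [53.2500 -28.0000; -28.0000 17.0000]
BᵀPA = [28.0000 18.6250; -16.0000 -10.0000]
K = S⁻¹·BᵀPA = [0.2309 0.3021; -0.5608 -0.0907]
A−BK = [0.2309 -0.1979; -0.0454 0.1103]
AᵀP(A−BK) = [0.5608 0.0907; 0.0907 0.2794]
P' = Q + AᵀP(A−BK) = [13.5608 1.0907; 1.0907 0.5294]
tr(P') = 14.0902


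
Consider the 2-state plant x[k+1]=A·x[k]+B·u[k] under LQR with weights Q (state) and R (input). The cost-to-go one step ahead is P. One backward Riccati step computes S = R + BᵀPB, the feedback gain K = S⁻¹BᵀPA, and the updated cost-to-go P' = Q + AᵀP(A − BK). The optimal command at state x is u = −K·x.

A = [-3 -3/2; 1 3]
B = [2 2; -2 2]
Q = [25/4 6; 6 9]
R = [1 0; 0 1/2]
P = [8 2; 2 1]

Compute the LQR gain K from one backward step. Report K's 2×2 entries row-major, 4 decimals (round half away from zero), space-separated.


-0.8571 -0.9231 -0.5714 0.2637

BᵀP = [12.0000 2.0000; 20.0000 6.0000]
S = R + BᵀPB = [1 0; 0 1/2] + [20.0000 28.0000; 28.0000 52.0000] = [21.0000 28.0000; 28.0000 52.5000]
BᵀPA = [-34.0000 -12.0000; -54.0000 -12.0000]
K = S⁻¹·BᵀPA = [-0.8571 -0.9231; -0.5714 0.2637]
A−BK = [-0.1429 -0.1813; 0.4286 0.6264]
AᵀP(A−BK) = [1.0000 0.8571; 0.8571 1.0879]
P' = Q + AᵀP(A−BK) = [7.2500 6.8571; 6.8571 10.0879]
tr(P') = 17.3379


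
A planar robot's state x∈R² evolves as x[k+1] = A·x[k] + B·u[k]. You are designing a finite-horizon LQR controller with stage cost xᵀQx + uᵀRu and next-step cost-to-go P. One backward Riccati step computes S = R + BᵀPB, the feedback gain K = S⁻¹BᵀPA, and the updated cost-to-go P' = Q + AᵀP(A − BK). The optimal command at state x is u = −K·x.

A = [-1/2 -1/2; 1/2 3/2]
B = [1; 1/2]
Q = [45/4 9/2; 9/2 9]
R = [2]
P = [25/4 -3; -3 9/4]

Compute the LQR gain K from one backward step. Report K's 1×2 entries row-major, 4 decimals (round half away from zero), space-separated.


BᵀP = [4.7500 -1.8750]
S = R + BᵀPB = [2] + [3.8125] = [5.8125]
BᵀPA = [-3.3125 -5.1875]
K = S⁻¹·BᵀPA = [-0.5699 -0.8925]
A−BK = [0.0699 0.3925; 0.7849 1.9462]
AᵀP(A−BK) = [1.7372 3.2937; 3.2937 6.4953]
P' = Q + AᵀP(A−BK) = [12.9872 7.7937; 7.7937 15.4953]
tr(P') = 28.4825

-0.5699 -0.8925


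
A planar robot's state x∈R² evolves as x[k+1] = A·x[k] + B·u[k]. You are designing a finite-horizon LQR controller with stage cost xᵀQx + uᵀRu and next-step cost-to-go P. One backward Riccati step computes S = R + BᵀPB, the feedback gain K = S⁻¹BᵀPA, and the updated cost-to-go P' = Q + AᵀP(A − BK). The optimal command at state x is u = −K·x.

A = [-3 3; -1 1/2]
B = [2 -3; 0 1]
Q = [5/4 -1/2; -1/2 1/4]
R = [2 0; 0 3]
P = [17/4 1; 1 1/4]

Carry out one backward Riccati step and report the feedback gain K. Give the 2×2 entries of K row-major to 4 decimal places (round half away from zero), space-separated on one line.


-0.6810 0.6549 0.6196 -0.5982

BᵀP = [8.5000 2.0000; -11.7500 -2.7500]
S = R + BᵀPB = [2 0; 0 3] + [17.0000 -23.5000; -23.5000 32.5000] = [19.0000 -23.5000; -23.5000 35.5000]
BᵀPA = [-27.5000 26.5000; 38.0000 -36.6250]
K = S⁻¹·BᵀPA = [-0.6810 0.6549; 0.6196 -0.5982]
A−BK = [0.2209 -0.1043; -1.6196 1.0982]
AᵀP(A−BK) = [2.2270 -2.1350; -2.1350 2.0498]
P' = Q + AᵀP(A−BK) = [3.4770 -2.6350; -2.6350 2.2998]
tr(P') = 5.7768


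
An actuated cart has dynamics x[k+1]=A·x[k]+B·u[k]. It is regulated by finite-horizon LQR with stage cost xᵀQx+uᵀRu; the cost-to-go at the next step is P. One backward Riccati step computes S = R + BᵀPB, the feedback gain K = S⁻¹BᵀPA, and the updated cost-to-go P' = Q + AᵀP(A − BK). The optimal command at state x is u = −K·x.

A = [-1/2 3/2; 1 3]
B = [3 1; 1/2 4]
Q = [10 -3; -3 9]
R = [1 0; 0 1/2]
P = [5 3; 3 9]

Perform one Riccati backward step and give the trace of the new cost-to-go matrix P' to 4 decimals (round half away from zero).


BᵀP = [16.5000 13.5000; 17.0000 39.0000]
S = R + BᵀPB = [1 0; 0 1/2] + [56.2500 70.5000; 70.5000 173.0000] = [57.2500 70.5000; 70.5000 173.5000]
BᵀPA = [5.2500 65.2500; 30.5000 142.5000]
K = S⁻¹·BᵀPA = [-0.2497 0.2568; 0.2773 0.7170]
A−BK = [-0.0280 0.0125; 0.0158 0.0037]
AᵀP(A−BK) = [0.1043 0.0343; 0.0343 0.3242]
P' = Q + AᵀP(A−BK) = [10.1043 -2.9657; -2.9657 9.3242]
tr(P') = 19.4285

19.4285


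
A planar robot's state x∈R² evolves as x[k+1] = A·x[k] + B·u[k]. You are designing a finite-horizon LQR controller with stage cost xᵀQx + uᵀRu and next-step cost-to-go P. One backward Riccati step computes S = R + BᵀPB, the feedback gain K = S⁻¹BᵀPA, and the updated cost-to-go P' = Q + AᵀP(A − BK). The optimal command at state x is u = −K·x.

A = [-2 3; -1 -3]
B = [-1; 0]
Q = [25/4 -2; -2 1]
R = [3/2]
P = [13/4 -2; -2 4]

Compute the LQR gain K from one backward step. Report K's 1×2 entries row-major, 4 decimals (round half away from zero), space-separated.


BᵀP = [-3.2500 2.0000]
S = R + BᵀPB = [3/2] + [3.2500] = [4.7500]
BᵀPA = [4.5000 -15.7500]
K = S⁻¹·BᵀPA = [0.9474 -3.3158]
A−BK = [-1.0526 -0.3158; -1.0000 -3.0000]
AᵀP(A−BK) = [4.7368 1.4211; 1.4211 49.0263]
P' = Q + AᵀP(A−BK) = [10.9868 -0.5789; -0.5789 50.0263]
tr(P') = 61.0132

0.9474 -3.3158


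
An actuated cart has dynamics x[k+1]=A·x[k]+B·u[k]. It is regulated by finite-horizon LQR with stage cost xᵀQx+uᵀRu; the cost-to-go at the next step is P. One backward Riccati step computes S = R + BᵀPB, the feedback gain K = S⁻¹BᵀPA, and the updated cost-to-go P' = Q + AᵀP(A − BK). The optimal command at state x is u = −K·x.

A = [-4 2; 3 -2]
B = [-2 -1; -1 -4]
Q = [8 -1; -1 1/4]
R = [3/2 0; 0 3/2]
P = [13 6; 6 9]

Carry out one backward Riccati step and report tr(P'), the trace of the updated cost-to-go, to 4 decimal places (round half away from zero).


24.8064

BᵀP = [-32.0000 -21.0000; -37.0000 -42.0000]
S = R + BᵀPB = [3/2 0; 0 3/2] + [85.0000 116.0000; 116.0000 205.0000] = [86.5000 116.0000; 116.0000 206.5000]
BᵀPA = [65.0000 -22.0000; 22.0000 10.0000]
K = S⁻¹·BᵀPA = [2.4671 -1.2943; -1.2793 0.7755]
A−BK = [-0.3452 0.1869; 0.3498 -0.1923]
AᵀP(A−BK) = [12.7859 -6.9314; -6.9314 3.7706]
P' = Q + AᵀP(A−BK) = [20.7859 -7.9314; -7.9314 4.0206]
tr(P') = 24.8064
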